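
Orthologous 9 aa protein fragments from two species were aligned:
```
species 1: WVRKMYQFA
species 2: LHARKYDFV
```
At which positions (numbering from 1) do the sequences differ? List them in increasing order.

Differences at position 1 (W→L), position 2 (V→H), position 3 (R→A), position 4 (K→R), position 5 (M→K), position 7 (Q→D), position 9 (A→V).

1, 2, 3, 4, 5, 7, 9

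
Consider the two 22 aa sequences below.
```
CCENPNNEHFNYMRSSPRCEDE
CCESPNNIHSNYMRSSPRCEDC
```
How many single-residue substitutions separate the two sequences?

4

The sequences differ at positions 4, 8, 10, 22 (1-based) — 4 in total.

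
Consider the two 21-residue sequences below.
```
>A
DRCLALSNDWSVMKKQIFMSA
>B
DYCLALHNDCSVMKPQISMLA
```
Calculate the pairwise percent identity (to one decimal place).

Mismatches at positions 2, 7, 10, 15, 18, 20 (1-based): 6 of 21.
Identical positions: 15/21 = 71.43% → 71.4%.

71.4%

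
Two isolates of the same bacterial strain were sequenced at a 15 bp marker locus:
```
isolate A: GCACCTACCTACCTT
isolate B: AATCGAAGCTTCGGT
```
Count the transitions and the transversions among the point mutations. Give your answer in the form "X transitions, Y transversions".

1 transition, 8 transversions

Mismatches (1-based):
position 1: G→A (purine→purine, transition)
position 2: C→A (pyrimidine→purine, transversion)
position 3: A→T (purine→pyrimidine, transversion)
position 5: C→G (pyrimidine→purine, transversion)
position 6: T→A (pyrimidine→purine, transversion)
position 8: C→G (pyrimidine→purine, transversion)
position 11: A→T (purine→pyrimidine, transversion)
position 13: C→G (pyrimidine→purine, transversion)
position 14: T→G (pyrimidine→purine, transversion)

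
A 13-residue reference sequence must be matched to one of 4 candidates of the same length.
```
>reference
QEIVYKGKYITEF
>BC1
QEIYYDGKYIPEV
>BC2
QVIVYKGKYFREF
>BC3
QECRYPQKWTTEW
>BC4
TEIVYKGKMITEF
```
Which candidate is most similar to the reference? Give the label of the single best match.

BC4

BC1 differs at 4 residues; BC2 differs at 3 residues; BC3 differs at 7 residues; BC4 differs at 2 residues. The closest is BC4.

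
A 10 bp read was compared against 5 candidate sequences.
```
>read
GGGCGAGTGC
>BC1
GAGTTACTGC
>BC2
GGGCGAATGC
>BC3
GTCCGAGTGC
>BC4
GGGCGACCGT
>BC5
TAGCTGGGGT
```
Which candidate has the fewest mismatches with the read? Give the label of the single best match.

Hamming distances to read — BC1: 4; BC2: 1; BC3: 2; BC4: 3; BC5: 6.
Smallest is BC2 with 1 mismatch.

BC2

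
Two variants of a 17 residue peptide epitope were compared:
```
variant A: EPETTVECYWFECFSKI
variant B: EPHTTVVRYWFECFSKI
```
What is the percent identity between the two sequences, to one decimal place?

82.4%

Mismatches at positions 3, 7, 8 (1-based): 3 of 17.
Identical positions: 14/17 = 82.35% → 82.4%.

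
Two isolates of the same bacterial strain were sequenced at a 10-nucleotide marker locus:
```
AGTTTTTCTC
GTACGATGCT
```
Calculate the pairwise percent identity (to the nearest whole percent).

9 positions differ (1, 2, 3, 4, 5, 6, 8, 9, 10), so 1 of 10 match: 1/10 = 10%.

10%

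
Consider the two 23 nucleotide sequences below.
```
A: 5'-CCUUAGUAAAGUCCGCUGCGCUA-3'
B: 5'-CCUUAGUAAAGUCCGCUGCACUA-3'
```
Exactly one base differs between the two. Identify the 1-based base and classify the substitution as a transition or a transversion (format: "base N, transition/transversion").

The sequences differ only at base 20: G→A (purine→purine), a transition.

base 20, transition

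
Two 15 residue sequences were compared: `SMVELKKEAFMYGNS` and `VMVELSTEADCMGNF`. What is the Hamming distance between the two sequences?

The sequences differ at positions 1, 6, 7, 10, 11, 12, 15 (1-based) — 7 in total.

7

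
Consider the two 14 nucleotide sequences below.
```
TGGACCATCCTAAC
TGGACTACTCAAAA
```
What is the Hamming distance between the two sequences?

5

Comparing position by position, 5 sites differ: 6 (C/T), 8 (T/C), 9 (C/T), 11 (T/A), 14 (C/A).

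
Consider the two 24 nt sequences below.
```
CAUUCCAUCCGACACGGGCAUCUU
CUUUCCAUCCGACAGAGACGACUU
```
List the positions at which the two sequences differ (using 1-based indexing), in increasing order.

2, 15, 16, 18, 20, 21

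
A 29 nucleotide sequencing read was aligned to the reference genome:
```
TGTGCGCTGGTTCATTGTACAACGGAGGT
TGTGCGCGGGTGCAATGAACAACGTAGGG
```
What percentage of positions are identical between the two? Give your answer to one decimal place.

Mismatches at positions 8, 12, 15, 18, 25, 29 (1-based): 6 of 29.
Identical positions: 23/29 = 79.31% → 79.3%.

79.3%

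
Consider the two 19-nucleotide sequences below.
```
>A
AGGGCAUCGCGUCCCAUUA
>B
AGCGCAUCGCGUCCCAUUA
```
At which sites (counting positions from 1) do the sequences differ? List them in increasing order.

3

Scanning 1-based: 3: G/C.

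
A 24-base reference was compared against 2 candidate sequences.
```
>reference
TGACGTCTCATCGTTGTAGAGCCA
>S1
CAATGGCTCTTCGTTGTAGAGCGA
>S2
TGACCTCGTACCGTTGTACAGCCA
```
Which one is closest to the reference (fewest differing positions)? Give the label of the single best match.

Hamming distances to reference — S1: 6; S2: 5.
Smallest is S2 with 5 mismatches.

S2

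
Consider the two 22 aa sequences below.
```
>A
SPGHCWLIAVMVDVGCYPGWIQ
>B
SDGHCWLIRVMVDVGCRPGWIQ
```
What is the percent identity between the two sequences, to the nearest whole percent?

86%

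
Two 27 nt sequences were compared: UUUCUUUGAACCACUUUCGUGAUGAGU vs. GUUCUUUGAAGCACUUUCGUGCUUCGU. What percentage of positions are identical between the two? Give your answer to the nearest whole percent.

81%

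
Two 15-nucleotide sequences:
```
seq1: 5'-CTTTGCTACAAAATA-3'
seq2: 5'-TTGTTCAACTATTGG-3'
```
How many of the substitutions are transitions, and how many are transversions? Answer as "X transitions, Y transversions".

2 transitions, 7 transversions

Mismatches (1-based):
site 1: C→T (pyrimidine→pyrimidine, transition)
site 3: T→G (pyrimidine→purine, transversion)
site 5: G→T (purine→pyrimidine, transversion)
site 7: T→A (pyrimidine→purine, transversion)
site 10: A→T (purine→pyrimidine, transversion)
site 12: A→T (purine→pyrimidine, transversion)
site 13: A→T (purine→pyrimidine, transversion)
site 14: T→G (pyrimidine→purine, transversion)
site 15: A→G (purine→purine, transition)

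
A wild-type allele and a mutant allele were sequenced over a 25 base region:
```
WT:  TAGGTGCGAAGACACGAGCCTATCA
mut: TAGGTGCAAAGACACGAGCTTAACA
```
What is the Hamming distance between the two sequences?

The sequences differ at bases 8, 20, 23 (1-based) — 3 in total.

3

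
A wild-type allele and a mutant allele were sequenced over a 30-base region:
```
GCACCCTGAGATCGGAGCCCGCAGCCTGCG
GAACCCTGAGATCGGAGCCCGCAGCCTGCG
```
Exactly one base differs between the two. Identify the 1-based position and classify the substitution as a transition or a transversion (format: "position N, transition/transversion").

The sequences differ only at position 2: C→A (pyrimidine→purine), a transversion.

position 2, transversion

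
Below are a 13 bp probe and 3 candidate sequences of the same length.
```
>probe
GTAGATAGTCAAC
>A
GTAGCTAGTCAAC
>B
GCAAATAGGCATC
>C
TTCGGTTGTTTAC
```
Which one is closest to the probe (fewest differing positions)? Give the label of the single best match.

A differs at 1 position; B differs at 4 positions; C differs at 6 positions. The closest is A.

A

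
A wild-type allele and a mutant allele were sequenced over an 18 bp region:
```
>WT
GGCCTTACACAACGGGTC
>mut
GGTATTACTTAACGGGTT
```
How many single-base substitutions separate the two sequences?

5

The sequences differ at positions 3, 4, 9, 10, 18 (1-based) — 5 in total.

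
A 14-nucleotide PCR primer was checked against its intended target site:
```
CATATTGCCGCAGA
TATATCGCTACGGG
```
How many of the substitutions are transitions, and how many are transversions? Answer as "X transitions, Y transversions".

Transitions (purine↔purine or pyrimidine↔pyrimidine): 1 C→T, 6 T→C, 9 C→T, 10 G→A, 12 A→G, 14 A→G.
Transversions (purine↔pyrimidine): none.

6 transitions, 0 transversions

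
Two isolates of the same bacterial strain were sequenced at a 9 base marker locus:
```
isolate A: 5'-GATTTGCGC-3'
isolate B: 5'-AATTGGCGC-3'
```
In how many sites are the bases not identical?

The sequences differ at sites 1, 5 (1-based) — 2 in total.

2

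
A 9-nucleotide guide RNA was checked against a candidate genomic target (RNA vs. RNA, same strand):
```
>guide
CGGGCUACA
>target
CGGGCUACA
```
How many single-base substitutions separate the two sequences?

No positions differ; the sequences are identical.

0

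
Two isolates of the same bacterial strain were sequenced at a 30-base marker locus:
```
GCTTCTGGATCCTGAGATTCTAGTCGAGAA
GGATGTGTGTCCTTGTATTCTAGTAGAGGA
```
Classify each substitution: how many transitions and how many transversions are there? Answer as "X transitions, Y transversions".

Mismatches (1-based):
position 2: C→G (pyrimidine→purine, transversion)
position 3: T→A (pyrimidine→purine, transversion)
position 5: C→G (pyrimidine→purine, transversion)
position 8: G→T (purine→pyrimidine, transversion)
position 9: A→G (purine→purine, transition)
position 14: G→T (purine→pyrimidine, transversion)
position 15: A→G (purine→purine, transition)
position 16: G→T (purine→pyrimidine, transversion)
position 25: C→A (pyrimidine→purine, transversion)
position 29: A→G (purine→purine, transition)

3 transitions, 7 transversions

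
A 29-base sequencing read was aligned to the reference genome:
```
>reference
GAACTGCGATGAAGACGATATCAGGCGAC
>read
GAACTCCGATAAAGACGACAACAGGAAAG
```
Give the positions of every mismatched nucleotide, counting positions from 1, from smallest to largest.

6, 11, 19, 21, 26, 27, 29

Scanning 1-based: 6: G/C; 11: G/A; 19: T/C; 21: T/A; 26: C/A; 27: G/A; 29: C/G.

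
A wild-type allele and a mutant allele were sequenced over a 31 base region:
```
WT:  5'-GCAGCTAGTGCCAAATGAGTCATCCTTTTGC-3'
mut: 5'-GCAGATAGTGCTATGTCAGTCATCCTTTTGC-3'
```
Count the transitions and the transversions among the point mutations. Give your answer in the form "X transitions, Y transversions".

Transitions (purine↔purine or pyrimidine↔pyrimidine): 12 C→T, 15 A→G.
Transversions (purine↔pyrimidine): 5 C→A, 14 A→T, 17 G→C.

2 transitions, 3 transversions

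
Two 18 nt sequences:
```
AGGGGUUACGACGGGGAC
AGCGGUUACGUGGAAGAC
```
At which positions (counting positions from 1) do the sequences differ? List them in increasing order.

Differences at position 3 (G→C), position 11 (A→U), position 12 (C→G), position 14 (G→A), position 15 (G→A).

3, 11, 12, 14, 15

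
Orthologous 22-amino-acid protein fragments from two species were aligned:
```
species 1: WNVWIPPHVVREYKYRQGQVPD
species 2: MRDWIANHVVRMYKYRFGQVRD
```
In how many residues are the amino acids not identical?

8

Comparing position by position, 8 residues differ: 1 (W/M), 2 (N/R), 3 (V/D), 6 (P/A), 7 (P/N), 12 (E/M), 17 (Q/F), 21 (P/R).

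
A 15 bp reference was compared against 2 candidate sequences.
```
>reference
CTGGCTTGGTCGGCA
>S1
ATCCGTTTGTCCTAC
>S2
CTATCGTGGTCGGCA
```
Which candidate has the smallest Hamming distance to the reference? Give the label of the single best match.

S2

Hamming distances to reference — S1: 9; S2: 3.
Smallest is S2 with 3 mismatches.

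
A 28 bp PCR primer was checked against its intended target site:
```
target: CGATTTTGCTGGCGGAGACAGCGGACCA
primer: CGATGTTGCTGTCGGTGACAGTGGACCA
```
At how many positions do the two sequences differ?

4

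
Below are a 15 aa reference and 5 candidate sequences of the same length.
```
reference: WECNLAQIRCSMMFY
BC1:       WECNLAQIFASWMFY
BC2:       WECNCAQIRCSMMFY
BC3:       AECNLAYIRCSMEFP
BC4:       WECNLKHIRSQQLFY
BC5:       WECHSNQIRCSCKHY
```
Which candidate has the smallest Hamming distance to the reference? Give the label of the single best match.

BC1 differs at 3 residues; BC2 differs at 1 residue; BC3 differs at 4 residues; BC4 differs at 6 residues; BC5 differs at 6 residues. The closest is BC2.

BC2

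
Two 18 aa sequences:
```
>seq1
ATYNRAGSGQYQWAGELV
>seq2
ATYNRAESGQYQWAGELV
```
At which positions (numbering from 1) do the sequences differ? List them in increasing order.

Scanning 1-based: 7: G/E.

7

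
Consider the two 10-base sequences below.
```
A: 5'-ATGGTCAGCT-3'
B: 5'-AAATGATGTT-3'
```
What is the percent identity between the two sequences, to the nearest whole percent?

30%

Mismatches at positions 2, 3, 4, 5, 6, 7, 9 (1-based): 7 of 10.
Identical positions: 3/10 = 30% → 30%.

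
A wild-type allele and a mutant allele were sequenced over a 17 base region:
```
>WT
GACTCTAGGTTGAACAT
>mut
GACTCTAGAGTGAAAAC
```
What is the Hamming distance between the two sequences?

Comparing position by position, 4 sites differ: 9 (G/A), 10 (T/G), 15 (C/A), 17 (T/C).

4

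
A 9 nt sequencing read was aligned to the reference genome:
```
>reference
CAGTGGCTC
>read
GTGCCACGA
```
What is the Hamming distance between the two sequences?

7

The sequences differ at bases 1, 2, 4, 5, 6, 8, 9 (1-based) — 7 in total.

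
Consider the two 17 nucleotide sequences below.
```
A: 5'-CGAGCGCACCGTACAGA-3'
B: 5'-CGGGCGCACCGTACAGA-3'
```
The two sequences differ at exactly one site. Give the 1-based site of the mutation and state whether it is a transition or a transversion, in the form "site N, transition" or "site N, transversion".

site 3, transition

The sequences differ only at site 3: A→G (purine→purine), a transition.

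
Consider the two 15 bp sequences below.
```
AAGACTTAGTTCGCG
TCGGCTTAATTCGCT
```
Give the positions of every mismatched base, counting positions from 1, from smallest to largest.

Scanning 1-based: 1: A/T; 2: A/C; 4: A/G; 9: G/A; 15: G/T.

1, 2, 4, 9, 15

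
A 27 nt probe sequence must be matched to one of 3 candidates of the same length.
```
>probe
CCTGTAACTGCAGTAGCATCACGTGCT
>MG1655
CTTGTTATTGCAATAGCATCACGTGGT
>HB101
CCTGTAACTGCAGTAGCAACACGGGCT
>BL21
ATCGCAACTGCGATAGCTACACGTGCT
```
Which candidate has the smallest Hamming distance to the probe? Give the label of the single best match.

HB101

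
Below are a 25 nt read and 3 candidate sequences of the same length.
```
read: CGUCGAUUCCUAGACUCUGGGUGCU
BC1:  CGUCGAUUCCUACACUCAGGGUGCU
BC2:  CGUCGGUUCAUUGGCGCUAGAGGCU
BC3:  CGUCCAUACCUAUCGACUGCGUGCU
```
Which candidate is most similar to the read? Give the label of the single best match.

Hamming distances to read — BC1: 2; BC2: 8; BC3: 7.
Smallest is BC1 with 2 mismatches.

BC1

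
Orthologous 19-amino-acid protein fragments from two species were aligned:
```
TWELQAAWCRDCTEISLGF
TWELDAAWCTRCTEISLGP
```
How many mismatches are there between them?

Comparing position by position, 4 positions differ: 5 (Q/D), 10 (R/T), 11 (D/R), 19 (F/P).

4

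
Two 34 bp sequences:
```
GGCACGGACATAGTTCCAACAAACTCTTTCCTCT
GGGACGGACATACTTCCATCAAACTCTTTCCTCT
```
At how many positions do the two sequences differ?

The sequences differ at positions 3, 13, 19 (1-based) — 3 in total.

3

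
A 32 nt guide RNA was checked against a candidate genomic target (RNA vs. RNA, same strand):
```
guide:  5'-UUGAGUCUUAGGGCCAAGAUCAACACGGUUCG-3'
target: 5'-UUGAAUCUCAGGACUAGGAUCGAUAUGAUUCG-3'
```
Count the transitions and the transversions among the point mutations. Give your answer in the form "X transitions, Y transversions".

Transitions (purine↔purine or pyrimidine↔pyrimidine): 5 G→A, 9 U→C, 13 G→A, 15 C→U, 17 A→G, 22 A→G, 24 C→U, 26 C→U, 28 G→A.
Transversions (purine↔pyrimidine): none.

9 transitions, 0 transversions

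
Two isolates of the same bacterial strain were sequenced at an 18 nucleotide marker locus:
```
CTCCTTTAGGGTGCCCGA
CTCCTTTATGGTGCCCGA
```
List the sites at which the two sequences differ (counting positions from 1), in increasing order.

Differences at site 9 (G→T).

9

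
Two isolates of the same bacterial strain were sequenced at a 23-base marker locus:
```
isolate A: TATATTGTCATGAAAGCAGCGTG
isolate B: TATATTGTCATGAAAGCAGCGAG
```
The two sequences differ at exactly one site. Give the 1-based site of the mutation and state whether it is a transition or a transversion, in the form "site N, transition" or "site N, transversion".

site 22, transversion

The sequences differ only at site 22: T→A (pyrimidine→purine), a transversion.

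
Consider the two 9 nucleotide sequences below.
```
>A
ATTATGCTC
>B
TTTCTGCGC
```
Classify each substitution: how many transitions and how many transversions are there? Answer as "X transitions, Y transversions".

Mismatches (1-based):
position 1: A→T (purine→pyrimidine, transversion)
position 4: A→C (purine→pyrimidine, transversion)
position 8: T→G (pyrimidine→purine, transversion)

0 transitions, 3 transversions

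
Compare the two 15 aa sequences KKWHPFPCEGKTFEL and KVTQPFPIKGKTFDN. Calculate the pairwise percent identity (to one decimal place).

53.3%

Mismatches at positions 2, 3, 4, 8, 9, 14, 15 (1-based): 7 of 15.
Identical positions: 8/15 = 53.33% → 53.3%.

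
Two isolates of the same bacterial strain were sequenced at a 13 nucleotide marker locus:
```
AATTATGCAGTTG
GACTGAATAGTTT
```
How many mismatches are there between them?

Comparing position by position, 7 sites differ: 1 (A/G), 3 (T/C), 5 (A/G), 6 (T/A), 7 (G/A), 8 (C/T), 13 (G/T).

7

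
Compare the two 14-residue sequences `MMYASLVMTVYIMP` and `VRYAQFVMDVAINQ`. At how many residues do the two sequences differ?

8

Comparing position by position, 8 residues differ: 1 (M/V), 2 (M/R), 5 (S/Q), 6 (L/F), 9 (T/D), 11 (Y/A), 13 (M/N), 14 (P/Q).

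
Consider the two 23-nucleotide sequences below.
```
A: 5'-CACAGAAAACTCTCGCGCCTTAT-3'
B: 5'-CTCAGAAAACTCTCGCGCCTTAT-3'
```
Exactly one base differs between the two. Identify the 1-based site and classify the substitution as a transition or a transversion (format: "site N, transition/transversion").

Site 2 changes A→T. A is a purine and T is a pyrimidine, so this is a transversion.

site 2, transversion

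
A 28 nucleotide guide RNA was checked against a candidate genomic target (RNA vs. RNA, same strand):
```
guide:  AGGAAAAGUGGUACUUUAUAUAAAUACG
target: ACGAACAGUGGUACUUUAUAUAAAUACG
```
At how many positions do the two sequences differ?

The sequences differ at positions 2, 6 (1-based) — 2 in total.

2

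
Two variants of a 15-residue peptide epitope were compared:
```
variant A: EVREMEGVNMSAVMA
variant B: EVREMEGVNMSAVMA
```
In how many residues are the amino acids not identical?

No positions differ; the sequences are identical.

0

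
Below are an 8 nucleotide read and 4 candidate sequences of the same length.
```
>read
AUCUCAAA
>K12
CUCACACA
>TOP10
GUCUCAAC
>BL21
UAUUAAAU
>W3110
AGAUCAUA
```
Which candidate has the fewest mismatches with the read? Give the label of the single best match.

K12 differs at 3 bases; TOP10 differs at 2 bases; BL21 differs at 5 bases; W3110 differs at 3 bases. The closest is TOP10.

TOP10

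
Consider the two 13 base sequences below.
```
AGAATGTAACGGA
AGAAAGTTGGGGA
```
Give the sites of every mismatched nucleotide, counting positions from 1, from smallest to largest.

5, 8, 9, 10

Scanning 1-based: 5: T/A; 8: A/T; 9: A/G; 10: C/G.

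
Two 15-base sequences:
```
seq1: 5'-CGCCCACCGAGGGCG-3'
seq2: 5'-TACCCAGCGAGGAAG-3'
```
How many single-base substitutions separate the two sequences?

Mismatches (1-based): site 1: C→T; site 2: G→A; site 7: C→G; site 13: G→A; site 14: C→A.

5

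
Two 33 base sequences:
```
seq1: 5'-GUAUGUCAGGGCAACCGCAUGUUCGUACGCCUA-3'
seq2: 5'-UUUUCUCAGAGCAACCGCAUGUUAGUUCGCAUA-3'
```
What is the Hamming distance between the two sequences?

7

Mismatches (1-based): site 1: G→U; site 3: A→U; site 5: G→C; site 10: G→A; site 24: C→A; site 27: A→U; site 31: C→A.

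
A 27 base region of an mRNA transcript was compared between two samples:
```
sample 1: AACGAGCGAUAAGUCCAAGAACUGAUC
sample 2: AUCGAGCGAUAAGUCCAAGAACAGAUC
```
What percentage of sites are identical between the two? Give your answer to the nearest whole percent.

Mismatches at positions 2, 23 (1-based): 2 of 27.
Identical positions: 25/27 = 92.59% → 93%.

93%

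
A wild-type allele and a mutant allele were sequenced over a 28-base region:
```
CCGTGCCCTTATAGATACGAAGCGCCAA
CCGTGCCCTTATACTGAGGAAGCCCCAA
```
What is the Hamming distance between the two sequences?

5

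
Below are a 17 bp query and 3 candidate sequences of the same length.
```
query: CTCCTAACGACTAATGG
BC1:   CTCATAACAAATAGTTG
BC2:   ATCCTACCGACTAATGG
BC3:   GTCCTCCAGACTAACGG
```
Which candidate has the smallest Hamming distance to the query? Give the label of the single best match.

BC1 differs at 5 positions; BC2 differs at 2 positions; BC3 differs at 5 positions. The closest is BC2.

BC2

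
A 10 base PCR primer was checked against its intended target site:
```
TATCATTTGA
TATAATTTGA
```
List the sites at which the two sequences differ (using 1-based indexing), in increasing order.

4

Scanning 1-based: 4: C/A.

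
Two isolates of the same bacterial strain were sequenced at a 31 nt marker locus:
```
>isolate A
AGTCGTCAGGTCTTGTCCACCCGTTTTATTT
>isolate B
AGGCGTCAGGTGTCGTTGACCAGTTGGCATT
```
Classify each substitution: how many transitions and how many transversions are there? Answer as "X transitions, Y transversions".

Transitions (purine↔purine or pyrimidine↔pyrimidine): 14 T→C, 17 C→T.
Transversions (purine↔pyrimidine): 3 T→G, 12 C→G, 18 C→G, 22 C→A, 26 T→G, 27 T→G, 28 A→C, 29 T→A.

2 transitions, 8 transversions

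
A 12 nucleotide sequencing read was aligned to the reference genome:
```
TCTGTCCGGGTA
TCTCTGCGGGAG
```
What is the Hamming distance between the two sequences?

Mismatches (1-based): position 4: G→C; position 6: C→G; position 11: T→A; position 12: A→G.

4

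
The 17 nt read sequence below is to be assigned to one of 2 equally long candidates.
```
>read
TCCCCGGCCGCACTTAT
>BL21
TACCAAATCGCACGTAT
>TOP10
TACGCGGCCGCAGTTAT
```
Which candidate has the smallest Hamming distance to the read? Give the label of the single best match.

TOP10

BL21 differs at 6 bases; TOP10 differs at 3 bases. The closest is TOP10.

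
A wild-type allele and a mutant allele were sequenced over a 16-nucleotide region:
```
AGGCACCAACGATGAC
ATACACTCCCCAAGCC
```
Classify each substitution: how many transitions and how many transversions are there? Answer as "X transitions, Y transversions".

Mismatches (1-based):
site 2: G→T (purine→pyrimidine, transversion)
site 3: G→A (purine→purine, transition)
site 7: C→T (pyrimidine→pyrimidine, transition)
site 8: A→C (purine→pyrimidine, transversion)
site 9: A→C (purine→pyrimidine, transversion)
site 11: G→C (purine→pyrimidine, transversion)
site 13: T→A (pyrimidine→purine, transversion)
site 15: A→C (purine→pyrimidine, transversion)

2 transitions, 6 transversions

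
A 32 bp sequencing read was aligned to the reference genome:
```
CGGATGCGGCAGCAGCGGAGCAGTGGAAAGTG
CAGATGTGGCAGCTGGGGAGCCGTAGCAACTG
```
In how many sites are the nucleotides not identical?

Comparing position by position, 8 sites differ: 2 (G/A), 7 (C/T), 14 (A/T), 16 (C/G), 22 (A/C), 25 (G/A), 27 (A/C), 30 (G/C).

8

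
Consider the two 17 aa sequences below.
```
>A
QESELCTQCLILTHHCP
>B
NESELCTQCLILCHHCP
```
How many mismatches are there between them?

2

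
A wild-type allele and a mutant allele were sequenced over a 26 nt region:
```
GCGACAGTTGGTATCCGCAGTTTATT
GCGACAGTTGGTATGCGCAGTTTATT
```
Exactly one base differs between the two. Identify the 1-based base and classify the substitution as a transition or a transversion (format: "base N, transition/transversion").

The sequences differ only at base 15: C→G (pyrimidine→purine), a transversion.

base 15, transversion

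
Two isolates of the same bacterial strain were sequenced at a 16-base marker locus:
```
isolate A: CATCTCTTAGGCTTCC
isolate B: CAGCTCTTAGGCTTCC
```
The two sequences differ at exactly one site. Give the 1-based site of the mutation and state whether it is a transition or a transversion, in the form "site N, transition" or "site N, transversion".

Site 3 changes T→G. T is a pyrimidine and G is a purine, so this is a transversion.

site 3, transversion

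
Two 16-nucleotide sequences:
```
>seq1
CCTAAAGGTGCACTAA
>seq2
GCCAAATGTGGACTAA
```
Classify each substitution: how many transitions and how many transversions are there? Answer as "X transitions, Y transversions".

1 transition, 3 transversions

Mismatches (1-based):
position 1: C→G (pyrimidine→purine, transversion)
position 3: T→C (pyrimidine→pyrimidine, transition)
position 7: G→T (purine→pyrimidine, transversion)
position 11: C→G (pyrimidine→purine, transversion)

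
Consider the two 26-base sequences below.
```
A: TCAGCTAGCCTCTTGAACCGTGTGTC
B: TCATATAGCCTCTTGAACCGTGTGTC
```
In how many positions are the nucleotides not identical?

The sequences differ at positions 4, 5 (1-based) — 2 in total.

2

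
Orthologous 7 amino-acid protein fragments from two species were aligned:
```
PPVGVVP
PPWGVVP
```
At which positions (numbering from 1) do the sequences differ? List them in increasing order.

3

Differences at position 3 (V→W).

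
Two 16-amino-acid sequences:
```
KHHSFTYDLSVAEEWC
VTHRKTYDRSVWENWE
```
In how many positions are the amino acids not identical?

Comparing position by position, 8 positions differ: 1 (K/V), 2 (H/T), 4 (S/R), 5 (F/K), 9 (L/R), 12 (A/W), 14 (E/N), 16 (C/E).

8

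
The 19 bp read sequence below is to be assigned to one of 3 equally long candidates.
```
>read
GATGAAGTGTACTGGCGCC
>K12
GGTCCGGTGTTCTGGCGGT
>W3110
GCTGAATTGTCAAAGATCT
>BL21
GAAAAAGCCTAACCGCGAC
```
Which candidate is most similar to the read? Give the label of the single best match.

K12 differs at 7 positions; W3110 differs at 9 positions; BL21 differs at 8 positions. The closest is K12.

K12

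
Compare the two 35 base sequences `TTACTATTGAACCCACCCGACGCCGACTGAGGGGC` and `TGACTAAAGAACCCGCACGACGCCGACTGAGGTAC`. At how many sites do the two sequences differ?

7

The sequences differ at sites 2, 7, 8, 15, 17, 33, 34 (1-based) — 7 in total.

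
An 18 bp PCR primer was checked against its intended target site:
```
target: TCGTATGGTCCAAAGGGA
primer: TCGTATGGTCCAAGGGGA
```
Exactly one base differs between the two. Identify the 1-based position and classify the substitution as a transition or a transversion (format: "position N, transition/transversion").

Position 14 changes A→G. A is a purine and G is a purine, so this is a transition.

position 14, transition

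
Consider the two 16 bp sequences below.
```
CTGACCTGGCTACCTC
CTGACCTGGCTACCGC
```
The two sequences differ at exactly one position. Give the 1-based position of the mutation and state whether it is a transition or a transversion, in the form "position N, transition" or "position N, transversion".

The sequences differ only at position 15: T→G (pyrimidine→purine), a transversion.

position 15, transversion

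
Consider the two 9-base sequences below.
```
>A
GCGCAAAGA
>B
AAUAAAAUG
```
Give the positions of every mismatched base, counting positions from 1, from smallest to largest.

1, 2, 3, 4, 8, 9

Scanning 1-based: 1: G/A; 2: C/A; 3: G/U; 4: C/A; 8: G/U; 9: A/G.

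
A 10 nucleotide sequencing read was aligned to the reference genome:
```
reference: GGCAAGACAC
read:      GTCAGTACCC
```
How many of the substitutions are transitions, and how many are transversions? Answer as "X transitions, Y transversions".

1 transition, 3 transversions

Mismatches (1-based):
site 2: G→T (purine→pyrimidine, transversion)
site 5: A→G (purine→purine, transition)
site 6: G→T (purine→pyrimidine, transversion)
site 9: A→C (purine→pyrimidine, transversion)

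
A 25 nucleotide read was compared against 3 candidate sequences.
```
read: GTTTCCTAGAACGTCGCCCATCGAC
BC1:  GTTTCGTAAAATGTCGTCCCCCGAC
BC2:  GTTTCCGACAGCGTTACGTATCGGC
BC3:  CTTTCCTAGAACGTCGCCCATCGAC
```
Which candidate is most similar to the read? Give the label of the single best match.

BC3

Hamming distances to read — BC1: 6; BC2: 8; BC3: 1.
Smallest is BC3 with 1 mismatch.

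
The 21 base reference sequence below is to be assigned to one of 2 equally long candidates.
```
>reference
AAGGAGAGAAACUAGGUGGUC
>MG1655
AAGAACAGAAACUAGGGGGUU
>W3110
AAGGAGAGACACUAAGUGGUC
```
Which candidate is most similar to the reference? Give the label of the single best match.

W3110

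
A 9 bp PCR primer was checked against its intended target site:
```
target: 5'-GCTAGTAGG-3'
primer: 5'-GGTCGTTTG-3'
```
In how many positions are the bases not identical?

4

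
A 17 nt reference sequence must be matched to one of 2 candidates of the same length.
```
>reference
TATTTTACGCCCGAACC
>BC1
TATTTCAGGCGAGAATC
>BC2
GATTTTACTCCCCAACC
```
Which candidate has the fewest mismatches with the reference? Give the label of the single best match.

BC2

BC1 differs at 5 bases; BC2 differs at 3 bases. The closest is BC2.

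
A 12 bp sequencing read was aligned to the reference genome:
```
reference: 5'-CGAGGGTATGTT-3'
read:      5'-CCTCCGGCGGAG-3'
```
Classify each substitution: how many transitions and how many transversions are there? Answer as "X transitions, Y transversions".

0 transitions, 9 transversions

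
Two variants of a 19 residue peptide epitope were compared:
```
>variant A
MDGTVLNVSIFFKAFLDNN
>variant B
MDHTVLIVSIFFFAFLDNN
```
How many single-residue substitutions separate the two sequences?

3

Comparing position by position, 3 positions differ: 3 (G/H), 7 (N/I), 13 (K/F).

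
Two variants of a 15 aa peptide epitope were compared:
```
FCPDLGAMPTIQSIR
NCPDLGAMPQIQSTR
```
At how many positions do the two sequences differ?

3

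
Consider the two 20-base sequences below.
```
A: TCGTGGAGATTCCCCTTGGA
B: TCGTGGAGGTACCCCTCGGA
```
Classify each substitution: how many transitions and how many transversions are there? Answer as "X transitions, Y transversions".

2 transitions, 1 transversion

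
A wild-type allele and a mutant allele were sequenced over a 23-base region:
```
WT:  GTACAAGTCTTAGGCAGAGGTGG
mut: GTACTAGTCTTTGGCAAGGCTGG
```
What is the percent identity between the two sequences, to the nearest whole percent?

78%

Mismatches at positions 5, 12, 17, 18, 20 (1-based): 5 of 23.
Identical positions: 18/23 = 78.26% → 78%.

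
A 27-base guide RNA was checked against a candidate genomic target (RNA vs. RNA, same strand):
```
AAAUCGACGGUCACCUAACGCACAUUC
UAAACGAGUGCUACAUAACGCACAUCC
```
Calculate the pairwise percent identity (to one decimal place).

70.4%

Mismatches at positions 1, 4, 8, 9, 11, 12, 15, 26 (1-based): 8 of 27.
Identical positions: 19/27 = 70.37% → 70.4%.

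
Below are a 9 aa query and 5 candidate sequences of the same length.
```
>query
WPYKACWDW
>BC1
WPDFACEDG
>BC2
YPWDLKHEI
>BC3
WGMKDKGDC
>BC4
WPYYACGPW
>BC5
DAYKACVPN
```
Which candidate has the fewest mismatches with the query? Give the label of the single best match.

BC1 differs at 4 positions; BC2 differs at 8 positions; BC3 differs at 6 positions; BC4 differs at 3 positions; BC5 differs at 5 positions. The closest is BC4.

BC4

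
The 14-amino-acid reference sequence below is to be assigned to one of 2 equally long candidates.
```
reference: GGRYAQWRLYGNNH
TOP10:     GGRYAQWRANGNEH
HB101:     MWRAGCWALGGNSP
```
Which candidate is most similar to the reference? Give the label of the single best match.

TOP10 differs at 3 residues; HB101 differs at 9 residues. The closest is TOP10.

TOP10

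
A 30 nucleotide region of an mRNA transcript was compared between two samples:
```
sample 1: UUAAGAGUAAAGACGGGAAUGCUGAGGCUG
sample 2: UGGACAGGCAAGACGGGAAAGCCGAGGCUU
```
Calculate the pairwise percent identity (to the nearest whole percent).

73%

8 positions differ (2, 3, 5, 8, 9, 20, 23, 30), so 22 of 30 match: 22/30 = 73.33%.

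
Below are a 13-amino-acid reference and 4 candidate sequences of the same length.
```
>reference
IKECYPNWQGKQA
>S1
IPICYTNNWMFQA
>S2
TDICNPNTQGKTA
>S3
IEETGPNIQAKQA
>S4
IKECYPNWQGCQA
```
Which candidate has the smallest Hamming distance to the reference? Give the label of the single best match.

S4

Hamming distances to reference — S1: 7; S2: 6; S3: 5; S4: 1.
Smallest is S4 with 1 mismatch.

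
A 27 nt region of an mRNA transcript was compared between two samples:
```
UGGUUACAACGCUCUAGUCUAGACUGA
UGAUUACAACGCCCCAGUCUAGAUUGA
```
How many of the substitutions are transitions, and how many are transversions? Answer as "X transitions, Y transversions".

Mismatches (1-based):
site 3: G→A (purine→purine, transition)
site 13: U→C (pyrimidine→pyrimidine, transition)
site 15: U→C (pyrimidine→pyrimidine, transition)
site 24: C→U (pyrimidine→pyrimidine, transition)

4 transitions, 0 transversions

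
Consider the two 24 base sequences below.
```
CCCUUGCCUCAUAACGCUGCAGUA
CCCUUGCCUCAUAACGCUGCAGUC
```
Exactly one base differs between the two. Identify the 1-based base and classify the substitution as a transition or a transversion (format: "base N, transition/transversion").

base 24, transversion

Base 24 changes A→C. A is a purine and C is a pyrimidine, so this is a transversion.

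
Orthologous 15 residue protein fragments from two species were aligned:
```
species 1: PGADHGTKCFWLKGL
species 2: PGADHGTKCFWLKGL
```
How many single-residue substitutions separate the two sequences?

0

The two sequences are identical at every position.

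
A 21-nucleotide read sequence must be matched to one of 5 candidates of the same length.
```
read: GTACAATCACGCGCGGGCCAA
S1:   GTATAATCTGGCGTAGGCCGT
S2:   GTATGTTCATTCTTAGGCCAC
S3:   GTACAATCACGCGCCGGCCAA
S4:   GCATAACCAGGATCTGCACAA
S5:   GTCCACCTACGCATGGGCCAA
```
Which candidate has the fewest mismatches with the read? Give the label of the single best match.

S3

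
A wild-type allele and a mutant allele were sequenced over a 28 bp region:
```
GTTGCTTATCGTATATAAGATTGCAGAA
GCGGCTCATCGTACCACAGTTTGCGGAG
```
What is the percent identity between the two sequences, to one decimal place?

64.3%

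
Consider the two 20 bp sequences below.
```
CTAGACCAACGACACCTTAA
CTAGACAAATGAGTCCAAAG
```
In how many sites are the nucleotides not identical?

Mismatches (1-based): site 7: C→A; site 10: C→T; site 13: C→G; site 14: A→T; site 17: T→A; site 18: T→A; site 20: A→G.

7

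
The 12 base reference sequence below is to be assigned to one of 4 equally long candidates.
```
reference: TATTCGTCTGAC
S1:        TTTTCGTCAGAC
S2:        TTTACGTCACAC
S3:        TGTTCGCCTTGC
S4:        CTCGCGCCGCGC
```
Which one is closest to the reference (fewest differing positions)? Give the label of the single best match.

S1 differs at 2 positions; S2 differs at 4 positions; S3 differs at 4 positions; S4 differs at 8 positions. The closest is S1.

S1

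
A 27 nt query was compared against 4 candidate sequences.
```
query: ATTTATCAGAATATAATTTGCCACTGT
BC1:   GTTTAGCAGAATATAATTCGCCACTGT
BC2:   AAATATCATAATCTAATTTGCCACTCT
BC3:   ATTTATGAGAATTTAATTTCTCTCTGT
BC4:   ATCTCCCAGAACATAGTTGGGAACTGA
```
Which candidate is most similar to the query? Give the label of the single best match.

Hamming distances to query — BC1: 3; BC2: 5; BC3: 5; BC4: 9.
Smallest is BC1 with 3 mismatches.

BC1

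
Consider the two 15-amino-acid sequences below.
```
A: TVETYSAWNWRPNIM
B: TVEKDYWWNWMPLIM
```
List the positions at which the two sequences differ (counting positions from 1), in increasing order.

4, 5, 6, 7, 11, 13

Scanning 1-based: 4: T/K; 5: Y/D; 6: S/Y; 7: A/W; 11: R/M; 13: N/L.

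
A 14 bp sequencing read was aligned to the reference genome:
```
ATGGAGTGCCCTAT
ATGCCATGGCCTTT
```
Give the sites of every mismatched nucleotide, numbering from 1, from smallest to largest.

Scanning 1-based: 4: G/C; 5: A/C; 6: G/A; 9: C/G; 13: A/T.

4, 5, 6, 9, 13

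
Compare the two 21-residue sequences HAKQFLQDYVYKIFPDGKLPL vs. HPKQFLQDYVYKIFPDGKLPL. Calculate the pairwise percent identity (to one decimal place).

95.2%

1 position differs (2), so 20 of 21 match: 20/21 = 95.24%.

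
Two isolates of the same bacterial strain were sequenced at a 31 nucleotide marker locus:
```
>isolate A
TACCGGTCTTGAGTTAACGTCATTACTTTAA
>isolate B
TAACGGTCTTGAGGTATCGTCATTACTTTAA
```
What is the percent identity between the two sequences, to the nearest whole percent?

Mismatches at positions 3, 14, 17 (1-based): 3 of 31.
Identical positions: 28/31 = 90.32% → 90%.

90%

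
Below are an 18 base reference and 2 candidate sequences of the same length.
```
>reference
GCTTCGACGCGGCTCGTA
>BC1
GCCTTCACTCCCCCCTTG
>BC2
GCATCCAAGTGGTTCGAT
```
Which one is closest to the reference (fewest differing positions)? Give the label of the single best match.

BC2

Hamming distances to reference — BC1: 9; BC2: 7.
Smallest is BC2 with 7 mismatches.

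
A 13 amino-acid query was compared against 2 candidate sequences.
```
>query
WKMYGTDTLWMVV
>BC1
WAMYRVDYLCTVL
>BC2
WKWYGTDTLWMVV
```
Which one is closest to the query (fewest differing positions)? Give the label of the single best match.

Hamming distances to query — BC1: 7; BC2: 1.
Smallest is BC2 with 1 mismatch.

BC2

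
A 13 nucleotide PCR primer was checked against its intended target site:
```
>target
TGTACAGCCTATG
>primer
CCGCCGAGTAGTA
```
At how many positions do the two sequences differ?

11

The sequences differ at positions 1, 2, 3, 4, 6, 7, 8, 9, 10, 11, 13 (1-based) — 11 in total.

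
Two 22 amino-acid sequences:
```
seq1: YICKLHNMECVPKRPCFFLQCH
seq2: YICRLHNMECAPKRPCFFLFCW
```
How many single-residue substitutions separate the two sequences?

The sequences differ at positions 4, 11, 20, 22 (1-based) — 4 in total.

4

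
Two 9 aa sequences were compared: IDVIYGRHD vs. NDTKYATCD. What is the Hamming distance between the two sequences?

Comparing position by position, 6 residues differ: 1 (I/N), 3 (V/T), 4 (I/K), 6 (G/A), 7 (R/T), 8 (H/C).

6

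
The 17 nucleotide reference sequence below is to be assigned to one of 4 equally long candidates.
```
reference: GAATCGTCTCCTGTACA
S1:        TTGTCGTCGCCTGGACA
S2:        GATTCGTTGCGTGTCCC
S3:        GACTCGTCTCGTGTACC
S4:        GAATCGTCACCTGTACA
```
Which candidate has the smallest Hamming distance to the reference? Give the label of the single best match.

S4

S1 differs at 5 sites; S2 differs at 6 sites; S3 differs at 3 sites; S4 differs at 1 site. The closest is S4.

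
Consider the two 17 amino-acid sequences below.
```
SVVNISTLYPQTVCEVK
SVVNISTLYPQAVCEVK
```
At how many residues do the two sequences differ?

1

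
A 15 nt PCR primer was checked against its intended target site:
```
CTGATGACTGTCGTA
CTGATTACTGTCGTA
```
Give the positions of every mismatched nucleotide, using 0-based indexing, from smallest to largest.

Scanning 0-based: 5: G/T.

5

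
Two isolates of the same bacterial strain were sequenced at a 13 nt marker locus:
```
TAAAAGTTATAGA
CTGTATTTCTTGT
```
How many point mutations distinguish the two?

8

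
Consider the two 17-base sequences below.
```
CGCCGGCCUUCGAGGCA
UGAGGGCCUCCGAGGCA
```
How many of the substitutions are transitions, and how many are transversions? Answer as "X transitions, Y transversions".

Transitions (purine↔purine or pyrimidine↔pyrimidine): 1 C→U, 10 U→C.
Transversions (purine↔pyrimidine): 3 C→A, 4 C→G.

2 transitions, 2 transversions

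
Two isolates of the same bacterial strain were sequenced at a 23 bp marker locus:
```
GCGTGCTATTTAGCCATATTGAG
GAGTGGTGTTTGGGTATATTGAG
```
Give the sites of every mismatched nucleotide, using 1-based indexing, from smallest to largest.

Scanning 1-based: 2: C/A; 6: C/G; 8: A/G; 12: A/G; 14: C/G; 15: C/T.

2, 6, 8, 12, 14, 15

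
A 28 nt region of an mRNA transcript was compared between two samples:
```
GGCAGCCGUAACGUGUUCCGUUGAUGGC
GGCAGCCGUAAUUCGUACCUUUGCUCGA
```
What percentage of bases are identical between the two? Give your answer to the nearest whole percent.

8 positions differ (12, 13, 14, 17, 20, 24, 26, 28), so 20 of 28 match: 20/28 = 71.43%.

71%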